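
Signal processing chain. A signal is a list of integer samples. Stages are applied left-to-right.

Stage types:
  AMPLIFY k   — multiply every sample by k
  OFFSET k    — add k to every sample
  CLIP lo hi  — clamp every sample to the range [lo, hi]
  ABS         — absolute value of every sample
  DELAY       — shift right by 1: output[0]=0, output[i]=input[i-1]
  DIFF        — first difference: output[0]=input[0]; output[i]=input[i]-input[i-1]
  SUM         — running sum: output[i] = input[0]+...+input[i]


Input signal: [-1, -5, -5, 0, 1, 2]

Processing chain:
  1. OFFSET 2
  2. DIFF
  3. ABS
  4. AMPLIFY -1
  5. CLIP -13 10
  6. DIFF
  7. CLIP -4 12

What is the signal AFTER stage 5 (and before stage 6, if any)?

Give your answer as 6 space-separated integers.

Answer: -1 -4 0 -5 -1 -1

Derivation:
Input: [-1, -5, -5, 0, 1, 2]
Stage 1 (OFFSET 2): -1+2=1, -5+2=-3, -5+2=-3, 0+2=2, 1+2=3, 2+2=4 -> [1, -3, -3, 2, 3, 4]
Stage 2 (DIFF): s[0]=1, -3-1=-4, -3--3=0, 2--3=5, 3-2=1, 4-3=1 -> [1, -4, 0, 5, 1, 1]
Stage 3 (ABS): |1|=1, |-4|=4, |0|=0, |5|=5, |1|=1, |1|=1 -> [1, 4, 0, 5, 1, 1]
Stage 4 (AMPLIFY -1): 1*-1=-1, 4*-1=-4, 0*-1=0, 5*-1=-5, 1*-1=-1, 1*-1=-1 -> [-1, -4, 0, -5, -1, -1]
Stage 5 (CLIP -13 10): clip(-1,-13,10)=-1, clip(-4,-13,10)=-4, clip(0,-13,10)=0, clip(-5,-13,10)=-5, clip(-1,-13,10)=-1, clip(-1,-13,10)=-1 -> [-1, -4, 0, -5, -1, -1]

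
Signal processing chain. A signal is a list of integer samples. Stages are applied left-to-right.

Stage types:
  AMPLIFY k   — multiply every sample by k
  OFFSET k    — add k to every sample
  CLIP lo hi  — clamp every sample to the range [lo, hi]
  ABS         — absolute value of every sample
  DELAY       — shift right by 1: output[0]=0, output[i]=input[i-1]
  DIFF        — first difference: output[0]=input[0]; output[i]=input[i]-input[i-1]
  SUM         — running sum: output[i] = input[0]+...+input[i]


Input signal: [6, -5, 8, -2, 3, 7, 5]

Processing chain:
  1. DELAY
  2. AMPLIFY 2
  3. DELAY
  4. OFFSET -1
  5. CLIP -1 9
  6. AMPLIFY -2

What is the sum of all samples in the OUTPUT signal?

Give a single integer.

Input: [6, -5, 8, -2, 3, 7, 5]
Stage 1 (DELAY): [0, 6, -5, 8, -2, 3, 7] = [0, 6, -5, 8, -2, 3, 7] -> [0, 6, -5, 8, -2, 3, 7]
Stage 2 (AMPLIFY 2): 0*2=0, 6*2=12, -5*2=-10, 8*2=16, -2*2=-4, 3*2=6, 7*2=14 -> [0, 12, -10, 16, -4, 6, 14]
Stage 3 (DELAY): [0, 0, 12, -10, 16, -4, 6] = [0, 0, 12, -10, 16, -4, 6] -> [0, 0, 12, -10, 16, -4, 6]
Stage 4 (OFFSET -1): 0+-1=-1, 0+-1=-1, 12+-1=11, -10+-1=-11, 16+-1=15, -4+-1=-5, 6+-1=5 -> [-1, -1, 11, -11, 15, -5, 5]
Stage 5 (CLIP -1 9): clip(-1,-1,9)=-1, clip(-1,-1,9)=-1, clip(11,-1,9)=9, clip(-11,-1,9)=-1, clip(15,-1,9)=9, clip(-5,-1,9)=-1, clip(5,-1,9)=5 -> [-1, -1, 9, -1, 9, -1, 5]
Stage 6 (AMPLIFY -2): -1*-2=2, -1*-2=2, 9*-2=-18, -1*-2=2, 9*-2=-18, -1*-2=2, 5*-2=-10 -> [2, 2, -18, 2, -18, 2, -10]
Output sum: -38

Answer: -38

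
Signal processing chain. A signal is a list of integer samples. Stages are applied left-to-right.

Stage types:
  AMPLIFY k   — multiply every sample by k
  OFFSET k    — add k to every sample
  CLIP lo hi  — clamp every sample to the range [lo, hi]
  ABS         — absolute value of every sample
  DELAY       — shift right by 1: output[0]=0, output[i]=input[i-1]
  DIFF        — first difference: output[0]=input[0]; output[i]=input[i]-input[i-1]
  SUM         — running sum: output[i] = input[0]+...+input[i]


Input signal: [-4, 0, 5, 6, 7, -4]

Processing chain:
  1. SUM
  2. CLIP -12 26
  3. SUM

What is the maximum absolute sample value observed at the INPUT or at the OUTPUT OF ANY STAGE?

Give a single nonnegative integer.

Answer: 24

Derivation:
Input: [-4, 0, 5, 6, 7, -4] (max |s|=7)
Stage 1 (SUM): sum[0..0]=-4, sum[0..1]=-4, sum[0..2]=1, sum[0..3]=7, sum[0..4]=14, sum[0..5]=10 -> [-4, -4, 1, 7, 14, 10] (max |s|=14)
Stage 2 (CLIP -12 26): clip(-4,-12,26)=-4, clip(-4,-12,26)=-4, clip(1,-12,26)=1, clip(7,-12,26)=7, clip(14,-12,26)=14, clip(10,-12,26)=10 -> [-4, -4, 1, 7, 14, 10] (max |s|=14)
Stage 3 (SUM): sum[0..0]=-4, sum[0..1]=-8, sum[0..2]=-7, sum[0..3]=0, sum[0..4]=14, sum[0..5]=24 -> [-4, -8, -7, 0, 14, 24] (max |s|=24)
Overall max amplitude: 24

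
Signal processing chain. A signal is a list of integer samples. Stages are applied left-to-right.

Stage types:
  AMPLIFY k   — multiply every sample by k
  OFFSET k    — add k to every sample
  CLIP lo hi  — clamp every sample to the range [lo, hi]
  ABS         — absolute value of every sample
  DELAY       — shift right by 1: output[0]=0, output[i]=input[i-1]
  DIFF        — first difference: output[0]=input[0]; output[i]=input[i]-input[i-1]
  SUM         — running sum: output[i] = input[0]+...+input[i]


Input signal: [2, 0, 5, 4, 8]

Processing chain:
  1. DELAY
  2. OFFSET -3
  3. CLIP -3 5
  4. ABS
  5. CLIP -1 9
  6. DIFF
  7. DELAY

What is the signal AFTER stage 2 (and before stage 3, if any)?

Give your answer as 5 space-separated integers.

Input: [2, 0, 5, 4, 8]
Stage 1 (DELAY): [0, 2, 0, 5, 4] = [0, 2, 0, 5, 4] -> [0, 2, 0, 5, 4]
Stage 2 (OFFSET -3): 0+-3=-3, 2+-3=-1, 0+-3=-3, 5+-3=2, 4+-3=1 -> [-3, -1, -3, 2, 1]

Answer: -3 -1 -3 2 1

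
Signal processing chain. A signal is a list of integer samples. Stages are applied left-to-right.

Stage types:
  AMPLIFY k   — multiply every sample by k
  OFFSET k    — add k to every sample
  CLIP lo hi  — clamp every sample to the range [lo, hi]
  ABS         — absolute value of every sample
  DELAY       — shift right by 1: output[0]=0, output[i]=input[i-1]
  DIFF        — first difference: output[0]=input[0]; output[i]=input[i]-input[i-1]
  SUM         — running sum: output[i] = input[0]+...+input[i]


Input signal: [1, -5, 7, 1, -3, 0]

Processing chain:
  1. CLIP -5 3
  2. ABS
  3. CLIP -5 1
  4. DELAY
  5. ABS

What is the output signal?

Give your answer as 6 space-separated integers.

Answer: 0 1 1 1 1 1

Derivation:
Input: [1, -5, 7, 1, -3, 0]
Stage 1 (CLIP -5 3): clip(1,-5,3)=1, clip(-5,-5,3)=-5, clip(7,-5,3)=3, clip(1,-5,3)=1, clip(-3,-5,3)=-3, clip(0,-5,3)=0 -> [1, -5, 3, 1, -3, 0]
Stage 2 (ABS): |1|=1, |-5|=5, |3|=3, |1|=1, |-3|=3, |0|=0 -> [1, 5, 3, 1, 3, 0]
Stage 3 (CLIP -5 1): clip(1,-5,1)=1, clip(5,-5,1)=1, clip(3,-5,1)=1, clip(1,-5,1)=1, clip(3,-5,1)=1, clip(0,-5,1)=0 -> [1, 1, 1, 1, 1, 0]
Stage 4 (DELAY): [0, 1, 1, 1, 1, 1] = [0, 1, 1, 1, 1, 1] -> [0, 1, 1, 1, 1, 1]
Stage 5 (ABS): |0|=0, |1|=1, |1|=1, |1|=1, |1|=1, |1|=1 -> [0, 1, 1, 1, 1, 1]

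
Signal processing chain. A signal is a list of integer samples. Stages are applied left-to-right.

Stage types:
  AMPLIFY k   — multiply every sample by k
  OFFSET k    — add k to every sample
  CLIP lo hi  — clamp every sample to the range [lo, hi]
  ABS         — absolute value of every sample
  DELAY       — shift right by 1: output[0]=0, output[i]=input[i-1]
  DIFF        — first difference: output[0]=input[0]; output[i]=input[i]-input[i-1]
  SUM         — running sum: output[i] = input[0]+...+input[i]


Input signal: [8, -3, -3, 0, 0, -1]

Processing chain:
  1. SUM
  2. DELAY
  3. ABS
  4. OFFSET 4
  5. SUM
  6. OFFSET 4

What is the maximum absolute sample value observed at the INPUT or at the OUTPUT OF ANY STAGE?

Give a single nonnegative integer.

Input: [8, -3, -3, 0, 0, -1] (max |s|=8)
Stage 1 (SUM): sum[0..0]=8, sum[0..1]=5, sum[0..2]=2, sum[0..3]=2, sum[0..4]=2, sum[0..5]=1 -> [8, 5, 2, 2, 2, 1] (max |s|=8)
Stage 2 (DELAY): [0, 8, 5, 2, 2, 2] = [0, 8, 5, 2, 2, 2] -> [0, 8, 5, 2, 2, 2] (max |s|=8)
Stage 3 (ABS): |0|=0, |8|=8, |5|=5, |2|=2, |2|=2, |2|=2 -> [0, 8, 5, 2, 2, 2] (max |s|=8)
Stage 4 (OFFSET 4): 0+4=4, 8+4=12, 5+4=9, 2+4=6, 2+4=6, 2+4=6 -> [4, 12, 9, 6, 6, 6] (max |s|=12)
Stage 5 (SUM): sum[0..0]=4, sum[0..1]=16, sum[0..2]=25, sum[0..3]=31, sum[0..4]=37, sum[0..5]=43 -> [4, 16, 25, 31, 37, 43] (max |s|=43)
Stage 6 (OFFSET 4): 4+4=8, 16+4=20, 25+4=29, 31+4=35, 37+4=41, 43+4=47 -> [8, 20, 29, 35, 41, 47] (max |s|=47)
Overall max amplitude: 47

Answer: 47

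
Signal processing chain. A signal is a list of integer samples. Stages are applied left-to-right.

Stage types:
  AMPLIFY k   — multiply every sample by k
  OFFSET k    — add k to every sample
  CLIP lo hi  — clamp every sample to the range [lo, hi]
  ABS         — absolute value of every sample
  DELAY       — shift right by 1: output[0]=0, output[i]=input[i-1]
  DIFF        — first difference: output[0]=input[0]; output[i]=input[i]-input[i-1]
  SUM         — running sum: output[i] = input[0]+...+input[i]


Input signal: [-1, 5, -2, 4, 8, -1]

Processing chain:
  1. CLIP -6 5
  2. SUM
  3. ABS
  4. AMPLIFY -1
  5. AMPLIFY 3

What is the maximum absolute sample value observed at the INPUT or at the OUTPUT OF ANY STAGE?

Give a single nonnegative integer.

Answer: 33

Derivation:
Input: [-1, 5, -2, 4, 8, -1] (max |s|=8)
Stage 1 (CLIP -6 5): clip(-1,-6,5)=-1, clip(5,-6,5)=5, clip(-2,-6,5)=-2, clip(4,-6,5)=4, clip(8,-6,5)=5, clip(-1,-6,5)=-1 -> [-1, 5, -2, 4, 5, -1] (max |s|=5)
Stage 2 (SUM): sum[0..0]=-1, sum[0..1]=4, sum[0..2]=2, sum[0..3]=6, sum[0..4]=11, sum[0..5]=10 -> [-1, 4, 2, 6, 11, 10] (max |s|=11)
Stage 3 (ABS): |-1|=1, |4|=4, |2|=2, |6|=6, |11|=11, |10|=10 -> [1, 4, 2, 6, 11, 10] (max |s|=11)
Stage 4 (AMPLIFY -1): 1*-1=-1, 4*-1=-4, 2*-1=-2, 6*-1=-6, 11*-1=-11, 10*-1=-10 -> [-1, -4, -2, -6, -11, -10] (max |s|=11)
Stage 5 (AMPLIFY 3): -1*3=-3, -4*3=-12, -2*3=-6, -6*3=-18, -11*3=-33, -10*3=-30 -> [-3, -12, -6, -18, -33, -30] (max |s|=33)
Overall max amplitude: 33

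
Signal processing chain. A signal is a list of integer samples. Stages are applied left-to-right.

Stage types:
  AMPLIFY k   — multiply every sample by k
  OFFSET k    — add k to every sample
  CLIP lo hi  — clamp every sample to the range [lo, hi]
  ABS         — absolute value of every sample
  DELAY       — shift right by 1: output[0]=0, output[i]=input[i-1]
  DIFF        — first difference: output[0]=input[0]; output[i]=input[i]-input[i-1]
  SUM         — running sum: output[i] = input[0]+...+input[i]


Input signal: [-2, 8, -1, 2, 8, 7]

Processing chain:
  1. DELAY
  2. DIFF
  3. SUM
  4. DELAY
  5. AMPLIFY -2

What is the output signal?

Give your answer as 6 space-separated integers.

Answer: 0 0 4 -16 2 -4

Derivation:
Input: [-2, 8, -1, 2, 8, 7]
Stage 1 (DELAY): [0, -2, 8, -1, 2, 8] = [0, -2, 8, -1, 2, 8] -> [0, -2, 8, -1, 2, 8]
Stage 2 (DIFF): s[0]=0, -2-0=-2, 8--2=10, -1-8=-9, 2--1=3, 8-2=6 -> [0, -2, 10, -9, 3, 6]
Stage 3 (SUM): sum[0..0]=0, sum[0..1]=-2, sum[0..2]=8, sum[0..3]=-1, sum[0..4]=2, sum[0..5]=8 -> [0, -2, 8, -1, 2, 8]
Stage 4 (DELAY): [0, 0, -2, 8, -1, 2] = [0, 0, -2, 8, -1, 2] -> [0, 0, -2, 8, -1, 2]
Stage 5 (AMPLIFY -2): 0*-2=0, 0*-2=0, -2*-2=4, 8*-2=-16, -1*-2=2, 2*-2=-4 -> [0, 0, 4, -16, 2, -4]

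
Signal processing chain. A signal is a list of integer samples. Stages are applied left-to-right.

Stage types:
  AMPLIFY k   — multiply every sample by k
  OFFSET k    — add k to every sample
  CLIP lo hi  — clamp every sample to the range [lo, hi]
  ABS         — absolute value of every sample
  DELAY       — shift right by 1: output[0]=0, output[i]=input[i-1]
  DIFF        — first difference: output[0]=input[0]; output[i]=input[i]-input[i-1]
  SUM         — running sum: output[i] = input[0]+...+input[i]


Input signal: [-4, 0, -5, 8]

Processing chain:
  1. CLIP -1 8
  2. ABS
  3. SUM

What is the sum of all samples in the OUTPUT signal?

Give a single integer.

Answer: 14

Derivation:
Input: [-4, 0, -5, 8]
Stage 1 (CLIP -1 8): clip(-4,-1,8)=-1, clip(0,-1,8)=0, clip(-5,-1,8)=-1, clip(8,-1,8)=8 -> [-1, 0, -1, 8]
Stage 2 (ABS): |-1|=1, |0|=0, |-1|=1, |8|=8 -> [1, 0, 1, 8]
Stage 3 (SUM): sum[0..0]=1, sum[0..1]=1, sum[0..2]=2, sum[0..3]=10 -> [1, 1, 2, 10]
Output sum: 14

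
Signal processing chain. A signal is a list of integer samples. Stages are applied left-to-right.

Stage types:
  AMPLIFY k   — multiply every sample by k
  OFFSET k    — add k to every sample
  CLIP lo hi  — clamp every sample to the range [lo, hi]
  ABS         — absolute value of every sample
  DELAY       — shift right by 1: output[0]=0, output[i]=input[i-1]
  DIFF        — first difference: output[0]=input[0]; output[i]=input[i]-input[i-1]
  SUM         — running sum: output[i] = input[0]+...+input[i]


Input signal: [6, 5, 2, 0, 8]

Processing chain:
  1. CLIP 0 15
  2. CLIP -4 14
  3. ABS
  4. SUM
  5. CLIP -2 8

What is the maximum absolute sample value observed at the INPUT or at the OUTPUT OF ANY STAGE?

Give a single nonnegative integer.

Answer: 21

Derivation:
Input: [6, 5, 2, 0, 8] (max |s|=8)
Stage 1 (CLIP 0 15): clip(6,0,15)=6, clip(5,0,15)=5, clip(2,0,15)=2, clip(0,0,15)=0, clip(8,0,15)=8 -> [6, 5, 2, 0, 8] (max |s|=8)
Stage 2 (CLIP -4 14): clip(6,-4,14)=6, clip(5,-4,14)=5, clip(2,-4,14)=2, clip(0,-4,14)=0, clip(8,-4,14)=8 -> [6, 5, 2, 0, 8] (max |s|=8)
Stage 3 (ABS): |6|=6, |5|=5, |2|=2, |0|=0, |8|=8 -> [6, 5, 2, 0, 8] (max |s|=8)
Stage 4 (SUM): sum[0..0]=6, sum[0..1]=11, sum[0..2]=13, sum[0..3]=13, sum[0..4]=21 -> [6, 11, 13, 13, 21] (max |s|=21)
Stage 5 (CLIP -2 8): clip(6,-2,8)=6, clip(11,-2,8)=8, clip(13,-2,8)=8, clip(13,-2,8)=8, clip(21,-2,8)=8 -> [6, 8, 8, 8, 8] (max |s|=8)
Overall max amplitude: 21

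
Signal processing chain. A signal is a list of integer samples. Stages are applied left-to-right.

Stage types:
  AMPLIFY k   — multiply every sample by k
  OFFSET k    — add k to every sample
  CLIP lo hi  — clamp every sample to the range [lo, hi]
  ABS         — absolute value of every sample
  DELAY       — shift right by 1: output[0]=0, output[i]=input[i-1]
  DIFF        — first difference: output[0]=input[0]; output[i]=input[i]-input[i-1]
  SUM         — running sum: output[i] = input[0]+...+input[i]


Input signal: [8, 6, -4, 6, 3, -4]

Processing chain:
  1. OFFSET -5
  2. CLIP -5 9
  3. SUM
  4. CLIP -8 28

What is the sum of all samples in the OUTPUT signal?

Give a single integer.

Input: [8, 6, -4, 6, 3, -4]
Stage 1 (OFFSET -5): 8+-5=3, 6+-5=1, -4+-5=-9, 6+-5=1, 3+-5=-2, -4+-5=-9 -> [3, 1, -9, 1, -2, -9]
Stage 2 (CLIP -5 9): clip(3,-5,9)=3, clip(1,-5,9)=1, clip(-9,-5,9)=-5, clip(1,-5,9)=1, clip(-2,-5,9)=-2, clip(-9,-5,9)=-5 -> [3, 1, -5, 1, -2, -5]
Stage 3 (SUM): sum[0..0]=3, sum[0..1]=4, sum[0..2]=-1, sum[0..3]=0, sum[0..4]=-2, sum[0..5]=-7 -> [3, 4, -1, 0, -2, -7]
Stage 4 (CLIP -8 28): clip(3,-8,28)=3, clip(4,-8,28)=4, clip(-1,-8,28)=-1, clip(0,-8,28)=0, clip(-2,-8,28)=-2, clip(-7,-8,28)=-7 -> [3, 4, -1, 0, -2, -7]
Output sum: -3

Answer: -3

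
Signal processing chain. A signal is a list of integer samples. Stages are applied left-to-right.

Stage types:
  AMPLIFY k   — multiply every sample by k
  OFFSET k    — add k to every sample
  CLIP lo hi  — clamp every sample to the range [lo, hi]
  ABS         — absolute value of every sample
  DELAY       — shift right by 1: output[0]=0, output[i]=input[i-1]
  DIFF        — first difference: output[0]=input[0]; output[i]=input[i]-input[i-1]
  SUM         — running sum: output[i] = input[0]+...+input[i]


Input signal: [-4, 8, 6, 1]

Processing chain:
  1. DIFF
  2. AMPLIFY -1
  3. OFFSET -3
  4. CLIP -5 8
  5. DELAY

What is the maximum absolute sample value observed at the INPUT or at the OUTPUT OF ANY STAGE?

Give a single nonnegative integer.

Input: [-4, 8, 6, 1] (max |s|=8)
Stage 1 (DIFF): s[0]=-4, 8--4=12, 6-8=-2, 1-6=-5 -> [-4, 12, -2, -5] (max |s|=12)
Stage 2 (AMPLIFY -1): -4*-1=4, 12*-1=-12, -2*-1=2, -5*-1=5 -> [4, -12, 2, 5] (max |s|=12)
Stage 3 (OFFSET -3): 4+-3=1, -12+-3=-15, 2+-3=-1, 5+-3=2 -> [1, -15, -1, 2] (max |s|=15)
Stage 4 (CLIP -5 8): clip(1,-5,8)=1, clip(-15,-5,8)=-5, clip(-1,-5,8)=-1, clip(2,-5,8)=2 -> [1, -5, -1, 2] (max |s|=5)
Stage 5 (DELAY): [0, 1, -5, -1] = [0, 1, -5, -1] -> [0, 1, -5, -1] (max |s|=5)
Overall max amplitude: 15

Answer: 15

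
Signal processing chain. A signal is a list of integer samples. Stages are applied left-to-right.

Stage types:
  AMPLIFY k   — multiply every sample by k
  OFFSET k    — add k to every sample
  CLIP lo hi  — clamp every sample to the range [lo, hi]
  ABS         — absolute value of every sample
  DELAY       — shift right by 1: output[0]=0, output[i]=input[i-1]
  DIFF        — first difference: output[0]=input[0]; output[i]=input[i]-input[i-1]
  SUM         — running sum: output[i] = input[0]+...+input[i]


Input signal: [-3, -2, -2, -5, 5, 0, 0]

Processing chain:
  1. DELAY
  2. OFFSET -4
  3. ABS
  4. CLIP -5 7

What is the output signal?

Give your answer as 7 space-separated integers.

Input: [-3, -2, -2, -5, 5, 0, 0]
Stage 1 (DELAY): [0, -3, -2, -2, -5, 5, 0] = [0, -3, -2, -2, -5, 5, 0] -> [0, -3, -2, -2, -5, 5, 0]
Stage 2 (OFFSET -4): 0+-4=-4, -3+-4=-7, -2+-4=-6, -2+-4=-6, -5+-4=-9, 5+-4=1, 0+-4=-4 -> [-4, -7, -6, -6, -9, 1, -4]
Stage 3 (ABS): |-4|=4, |-7|=7, |-6|=6, |-6|=6, |-9|=9, |1|=1, |-4|=4 -> [4, 7, 6, 6, 9, 1, 4]
Stage 4 (CLIP -5 7): clip(4,-5,7)=4, clip(7,-5,7)=7, clip(6,-5,7)=6, clip(6,-5,7)=6, clip(9,-5,7)=7, clip(1,-5,7)=1, clip(4,-5,7)=4 -> [4, 7, 6, 6, 7, 1, 4]

Answer: 4 7 6 6 7 1 4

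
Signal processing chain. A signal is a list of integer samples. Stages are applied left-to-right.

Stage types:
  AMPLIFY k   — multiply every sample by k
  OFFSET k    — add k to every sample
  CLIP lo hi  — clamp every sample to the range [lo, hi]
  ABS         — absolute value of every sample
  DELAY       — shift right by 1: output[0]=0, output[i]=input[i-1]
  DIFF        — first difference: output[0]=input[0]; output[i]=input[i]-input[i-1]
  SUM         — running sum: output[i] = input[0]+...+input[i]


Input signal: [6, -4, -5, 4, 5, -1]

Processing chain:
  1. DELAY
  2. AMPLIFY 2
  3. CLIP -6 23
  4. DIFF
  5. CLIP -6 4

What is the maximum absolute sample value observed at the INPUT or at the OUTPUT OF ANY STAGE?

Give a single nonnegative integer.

Answer: 18

Derivation:
Input: [6, -4, -5, 4, 5, -1] (max |s|=6)
Stage 1 (DELAY): [0, 6, -4, -5, 4, 5] = [0, 6, -4, -5, 4, 5] -> [0, 6, -4, -5, 4, 5] (max |s|=6)
Stage 2 (AMPLIFY 2): 0*2=0, 6*2=12, -4*2=-8, -5*2=-10, 4*2=8, 5*2=10 -> [0, 12, -8, -10, 8, 10] (max |s|=12)
Stage 3 (CLIP -6 23): clip(0,-6,23)=0, clip(12,-6,23)=12, clip(-8,-6,23)=-6, clip(-10,-6,23)=-6, clip(8,-6,23)=8, clip(10,-6,23)=10 -> [0, 12, -6, -6, 8, 10] (max |s|=12)
Stage 4 (DIFF): s[0]=0, 12-0=12, -6-12=-18, -6--6=0, 8--6=14, 10-8=2 -> [0, 12, -18, 0, 14, 2] (max |s|=18)
Stage 5 (CLIP -6 4): clip(0,-6,4)=0, clip(12,-6,4)=4, clip(-18,-6,4)=-6, clip(0,-6,4)=0, clip(14,-6,4)=4, clip(2,-6,4)=2 -> [0, 4, -6, 0, 4, 2] (max |s|=6)
Overall max amplitude: 18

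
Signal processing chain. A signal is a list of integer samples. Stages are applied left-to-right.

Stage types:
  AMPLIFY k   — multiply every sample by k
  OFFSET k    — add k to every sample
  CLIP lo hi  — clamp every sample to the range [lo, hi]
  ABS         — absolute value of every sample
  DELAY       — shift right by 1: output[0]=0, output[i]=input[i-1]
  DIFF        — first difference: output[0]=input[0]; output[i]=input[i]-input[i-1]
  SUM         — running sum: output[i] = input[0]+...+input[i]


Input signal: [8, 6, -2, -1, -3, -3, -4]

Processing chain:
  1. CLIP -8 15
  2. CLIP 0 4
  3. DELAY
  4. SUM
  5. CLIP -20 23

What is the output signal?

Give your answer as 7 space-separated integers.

Input: [8, 6, -2, -1, -3, -3, -4]
Stage 1 (CLIP -8 15): clip(8,-8,15)=8, clip(6,-8,15)=6, clip(-2,-8,15)=-2, clip(-1,-8,15)=-1, clip(-3,-8,15)=-3, clip(-3,-8,15)=-3, clip(-4,-8,15)=-4 -> [8, 6, -2, -1, -3, -3, -4]
Stage 2 (CLIP 0 4): clip(8,0,4)=4, clip(6,0,4)=4, clip(-2,0,4)=0, clip(-1,0,4)=0, clip(-3,0,4)=0, clip(-3,0,4)=0, clip(-4,0,4)=0 -> [4, 4, 0, 0, 0, 0, 0]
Stage 3 (DELAY): [0, 4, 4, 0, 0, 0, 0] = [0, 4, 4, 0, 0, 0, 0] -> [0, 4, 4, 0, 0, 0, 0]
Stage 4 (SUM): sum[0..0]=0, sum[0..1]=4, sum[0..2]=8, sum[0..3]=8, sum[0..4]=8, sum[0..5]=8, sum[0..6]=8 -> [0, 4, 8, 8, 8, 8, 8]
Stage 5 (CLIP -20 23): clip(0,-20,23)=0, clip(4,-20,23)=4, clip(8,-20,23)=8, clip(8,-20,23)=8, clip(8,-20,23)=8, clip(8,-20,23)=8, clip(8,-20,23)=8 -> [0, 4, 8, 8, 8, 8, 8]

Answer: 0 4 8 8 8 8 8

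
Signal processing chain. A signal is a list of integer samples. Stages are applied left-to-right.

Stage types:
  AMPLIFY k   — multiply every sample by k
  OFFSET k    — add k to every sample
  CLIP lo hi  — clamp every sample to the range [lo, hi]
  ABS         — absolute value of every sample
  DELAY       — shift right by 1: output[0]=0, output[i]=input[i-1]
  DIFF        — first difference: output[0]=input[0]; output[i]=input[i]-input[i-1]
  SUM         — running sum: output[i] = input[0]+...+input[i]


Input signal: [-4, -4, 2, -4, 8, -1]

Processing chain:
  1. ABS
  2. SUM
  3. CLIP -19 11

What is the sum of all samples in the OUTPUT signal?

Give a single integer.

Answer: 55

Derivation:
Input: [-4, -4, 2, -4, 8, -1]
Stage 1 (ABS): |-4|=4, |-4|=4, |2|=2, |-4|=4, |8|=8, |-1|=1 -> [4, 4, 2, 4, 8, 1]
Stage 2 (SUM): sum[0..0]=4, sum[0..1]=8, sum[0..2]=10, sum[0..3]=14, sum[0..4]=22, sum[0..5]=23 -> [4, 8, 10, 14, 22, 23]
Stage 3 (CLIP -19 11): clip(4,-19,11)=4, clip(8,-19,11)=8, clip(10,-19,11)=10, clip(14,-19,11)=11, clip(22,-19,11)=11, clip(23,-19,11)=11 -> [4, 8, 10, 11, 11, 11]
Output sum: 55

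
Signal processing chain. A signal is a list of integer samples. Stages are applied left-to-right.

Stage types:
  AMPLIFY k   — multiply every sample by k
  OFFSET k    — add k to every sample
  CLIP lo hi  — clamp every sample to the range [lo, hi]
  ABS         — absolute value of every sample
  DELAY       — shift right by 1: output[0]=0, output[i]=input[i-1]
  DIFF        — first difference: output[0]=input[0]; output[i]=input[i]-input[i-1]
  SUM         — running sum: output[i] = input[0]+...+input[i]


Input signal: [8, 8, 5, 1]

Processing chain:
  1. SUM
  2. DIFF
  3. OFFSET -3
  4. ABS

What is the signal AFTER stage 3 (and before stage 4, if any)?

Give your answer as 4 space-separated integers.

Input: [8, 8, 5, 1]
Stage 1 (SUM): sum[0..0]=8, sum[0..1]=16, sum[0..2]=21, sum[0..3]=22 -> [8, 16, 21, 22]
Stage 2 (DIFF): s[0]=8, 16-8=8, 21-16=5, 22-21=1 -> [8, 8, 5, 1]
Stage 3 (OFFSET -3): 8+-3=5, 8+-3=5, 5+-3=2, 1+-3=-2 -> [5, 5, 2, -2]

Answer: 5 5 2 -2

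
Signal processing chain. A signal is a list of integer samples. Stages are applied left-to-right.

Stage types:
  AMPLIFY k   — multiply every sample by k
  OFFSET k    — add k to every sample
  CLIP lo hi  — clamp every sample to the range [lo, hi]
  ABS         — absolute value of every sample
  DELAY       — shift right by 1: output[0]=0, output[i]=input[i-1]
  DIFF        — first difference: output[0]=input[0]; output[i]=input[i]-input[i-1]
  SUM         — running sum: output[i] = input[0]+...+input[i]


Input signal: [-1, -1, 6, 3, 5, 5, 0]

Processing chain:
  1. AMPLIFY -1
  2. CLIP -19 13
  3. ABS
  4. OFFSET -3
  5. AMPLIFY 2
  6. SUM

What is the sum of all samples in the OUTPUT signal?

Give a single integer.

Input: [-1, -1, 6, 3, 5, 5, 0]
Stage 1 (AMPLIFY -1): -1*-1=1, -1*-1=1, 6*-1=-6, 3*-1=-3, 5*-1=-5, 5*-1=-5, 0*-1=0 -> [1, 1, -6, -3, -5, -5, 0]
Stage 2 (CLIP -19 13): clip(1,-19,13)=1, clip(1,-19,13)=1, clip(-6,-19,13)=-6, clip(-3,-19,13)=-3, clip(-5,-19,13)=-5, clip(-5,-19,13)=-5, clip(0,-19,13)=0 -> [1, 1, -6, -3, -5, -5, 0]
Stage 3 (ABS): |1|=1, |1|=1, |-6|=6, |-3|=3, |-5|=5, |-5|=5, |0|=0 -> [1, 1, 6, 3, 5, 5, 0]
Stage 4 (OFFSET -3): 1+-3=-2, 1+-3=-2, 6+-3=3, 3+-3=0, 5+-3=2, 5+-3=2, 0+-3=-3 -> [-2, -2, 3, 0, 2, 2, -3]
Stage 5 (AMPLIFY 2): -2*2=-4, -2*2=-4, 3*2=6, 0*2=0, 2*2=4, 2*2=4, -3*2=-6 -> [-4, -4, 6, 0, 4, 4, -6]
Stage 6 (SUM): sum[0..0]=-4, sum[0..1]=-8, sum[0..2]=-2, sum[0..3]=-2, sum[0..4]=2, sum[0..5]=6, sum[0..6]=0 -> [-4, -8, -2, -2, 2, 6, 0]
Output sum: -8

Answer: -8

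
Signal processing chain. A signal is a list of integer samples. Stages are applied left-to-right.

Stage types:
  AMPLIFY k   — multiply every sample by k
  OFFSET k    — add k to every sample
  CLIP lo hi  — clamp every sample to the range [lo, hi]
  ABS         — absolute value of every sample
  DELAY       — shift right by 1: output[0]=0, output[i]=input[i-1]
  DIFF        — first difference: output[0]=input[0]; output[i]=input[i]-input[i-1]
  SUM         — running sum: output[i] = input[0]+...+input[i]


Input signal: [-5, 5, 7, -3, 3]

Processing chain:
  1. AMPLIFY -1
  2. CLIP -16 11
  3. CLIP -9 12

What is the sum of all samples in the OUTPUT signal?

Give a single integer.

Answer: -7

Derivation:
Input: [-5, 5, 7, -3, 3]
Stage 1 (AMPLIFY -1): -5*-1=5, 5*-1=-5, 7*-1=-7, -3*-1=3, 3*-1=-3 -> [5, -5, -7, 3, -3]
Stage 2 (CLIP -16 11): clip(5,-16,11)=5, clip(-5,-16,11)=-5, clip(-7,-16,11)=-7, clip(3,-16,11)=3, clip(-3,-16,11)=-3 -> [5, -5, -7, 3, -3]
Stage 3 (CLIP -9 12): clip(5,-9,12)=5, clip(-5,-9,12)=-5, clip(-7,-9,12)=-7, clip(3,-9,12)=3, clip(-3,-9,12)=-3 -> [5, -5, -7, 3, -3]
Output sum: -7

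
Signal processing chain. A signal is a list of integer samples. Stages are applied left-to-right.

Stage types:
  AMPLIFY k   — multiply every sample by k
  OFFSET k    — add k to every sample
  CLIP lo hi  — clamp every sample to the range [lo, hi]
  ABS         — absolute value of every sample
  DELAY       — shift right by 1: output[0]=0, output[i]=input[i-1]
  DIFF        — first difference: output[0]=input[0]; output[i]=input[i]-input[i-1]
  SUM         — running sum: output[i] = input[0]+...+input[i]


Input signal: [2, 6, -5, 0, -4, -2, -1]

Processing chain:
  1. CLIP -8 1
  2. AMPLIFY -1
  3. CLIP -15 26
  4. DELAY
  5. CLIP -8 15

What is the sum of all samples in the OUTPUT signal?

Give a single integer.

Input: [2, 6, -5, 0, -4, -2, -1]
Stage 1 (CLIP -8 1): clip(2,-8,1)=1, clip(6,-8,1)=1, clip(-5,-8,1)=-5, clip(0,-8,1)=0, clip(-4,-8,1)=-4, clip(-2,-8,1)=-2, clip(-1,-8,1)=-1 -> [1, 1, -5, 0, -4, -2, -1]
Stage 2 (AMPLIFY -1): 1*-1=-1, 1*-1=-1, -5*-1=5, 0*-1=0, -4*-1=4, -2*-1=2, -1*-1=1 -> [-1, -1, 5, 0, 4, 2, 1]
Stage 3 (CLIP -15 26): clip(-1,-15,26)=-1, clip(-1,-15,26)=-1, clip(5,-15,26)=5, clip(0,-15,26)=0, clip(4,-15,26)=4, clip(2,-15,26)=2, clip(1,-15,26)=1 -> [-1, -1, 5, 0, 4, 2, 1]
Stage 4 (DELAY): [0, -1, -1, 5, 0, 4, 2] = [0, -1, -1, 5, 0, 4, 2] -> [0, -1, -1, 5, 0, 4, 2]
Stage 5 (CLIP -8 15): clip(0,-8,15)=0, clip(-1,-8,15)=-1, clip(-1,-8,15)=-1, clip(5,-8,15)=5, clip(0,-8,15)=0, clip(4,-8,15)=4, clip(2,-8,15)=2 -> [0, -1, -1, 5, 0, 4, 2]
Output sum: 9

Answer: 9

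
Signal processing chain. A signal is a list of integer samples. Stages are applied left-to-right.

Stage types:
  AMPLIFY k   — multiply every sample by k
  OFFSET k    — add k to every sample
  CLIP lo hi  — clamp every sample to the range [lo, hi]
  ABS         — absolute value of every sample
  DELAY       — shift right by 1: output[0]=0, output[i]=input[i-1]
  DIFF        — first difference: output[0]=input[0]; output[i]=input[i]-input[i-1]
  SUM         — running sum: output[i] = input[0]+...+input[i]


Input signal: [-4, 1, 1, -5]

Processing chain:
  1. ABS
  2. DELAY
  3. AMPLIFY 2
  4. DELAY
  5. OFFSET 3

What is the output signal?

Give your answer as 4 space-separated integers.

Input: [-4, 1, 1, -5]
Stage 1 (ABS): |-4|=4, |1|=1, |1|=1, |-5|=5 -> [4, 1, 1, 5]
Stage 2 (DELAY): [0, 4, 1, 1] = [0, 4, 1, 1] -> [0, 4, 1, 1]
Stage 3 (AMPLIFY 2): 0*2=0, 4*2=8, 1*2=2, 1*2=2 -> [0, 8, 2, 2]
Stage 4 (DELAY): [0, 0, 8, 2] = [0, 0, 8, 2] -> [0, 0, 8, 2]
Stage 5 (OFFSET 3): 0+3=3, 0+3=3, 8+3=11, 2+3=5 -> [3, 3, 11, 5]

Answer: 3 3 11 5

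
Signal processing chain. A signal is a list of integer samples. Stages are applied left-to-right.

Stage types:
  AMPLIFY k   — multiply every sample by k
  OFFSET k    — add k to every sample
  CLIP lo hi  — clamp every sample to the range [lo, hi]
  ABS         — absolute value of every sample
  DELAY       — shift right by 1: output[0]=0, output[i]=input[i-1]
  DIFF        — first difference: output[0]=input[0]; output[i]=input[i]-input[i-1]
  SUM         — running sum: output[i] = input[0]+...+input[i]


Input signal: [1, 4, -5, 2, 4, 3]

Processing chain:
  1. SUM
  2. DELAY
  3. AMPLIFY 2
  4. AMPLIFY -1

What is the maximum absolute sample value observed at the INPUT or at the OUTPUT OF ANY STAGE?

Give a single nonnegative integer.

Answer: 12

Derivation:
Input: [1, 4, -5, 2, 4, 3] (max |s|=5)
Stage 1 (SUM): sum[0..0]=1, sum[0..1]=5, sum[0..2]=0, sum[0..3]=2, sum[0..4]=6, sum[0..5]=9 -> [1, 5, 0, 2, 6, 9] (max |s|=9)
Stage 2 (DELAY): [0, 1, 5, 0, 2, 6] = [0, 1, 5, 0, 2, 6] -> [0, 1, 5, 0, 2, 6] (max |s|=6)
Stage 3 (AMPLIFY 2): 0*2=0, 1*2=2, 5*2=10, 0*2=0, 2*2=4, 6*2=12 -> [0, 2, 10, 0, 4, 12] (max |s|=12)
Stage 4 (AMPLIFY -1): 0*-1=0, 2*-1=-2, 10*-1=-10, 0*-1=0, 4*-1=-4, 12*-1=-12 -> [0, -2, -10, 0, -4, -12] (max |s|=12)
Overall max amplitude: 12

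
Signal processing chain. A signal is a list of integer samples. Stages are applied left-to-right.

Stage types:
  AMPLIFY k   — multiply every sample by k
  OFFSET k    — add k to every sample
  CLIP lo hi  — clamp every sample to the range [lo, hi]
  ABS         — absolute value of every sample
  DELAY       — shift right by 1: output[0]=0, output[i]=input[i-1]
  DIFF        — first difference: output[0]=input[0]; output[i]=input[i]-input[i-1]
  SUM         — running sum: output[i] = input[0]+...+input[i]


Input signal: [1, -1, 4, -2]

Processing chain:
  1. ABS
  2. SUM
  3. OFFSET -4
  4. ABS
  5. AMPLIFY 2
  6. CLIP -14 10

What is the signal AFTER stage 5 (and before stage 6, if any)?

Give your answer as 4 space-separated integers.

Answer: 6 4 4 8

Derivation:
Input: [1, -1, 4, -2]
Stage 1 (ABS): |1|=1, |-1|=1, |4|=4, |-2|=2 -> [1, 1, 4, 2]
Stage 2 (SUM): sum[0..0]=1, sum[0..1]=2, sum[0..2]=6, sum[0..3]=8 -> [1, 2, 6, 8]
Stage 3 (OFFSET -4): 1+-4=-3, 2+-4=-2, 6+-4=2, 8+-4=4 -> [-3, -2, 2, 4]
Stage 4 (ABS): |-3|=3, |-2|=2, |2|=2, |4|=4 -> [3, 2, 2, 4]
Stage 5 (AMPLIFY 2): 3*2=6, 2*2=4, 2*2=4, 4*2=8 -> [6, 4, 4, 8]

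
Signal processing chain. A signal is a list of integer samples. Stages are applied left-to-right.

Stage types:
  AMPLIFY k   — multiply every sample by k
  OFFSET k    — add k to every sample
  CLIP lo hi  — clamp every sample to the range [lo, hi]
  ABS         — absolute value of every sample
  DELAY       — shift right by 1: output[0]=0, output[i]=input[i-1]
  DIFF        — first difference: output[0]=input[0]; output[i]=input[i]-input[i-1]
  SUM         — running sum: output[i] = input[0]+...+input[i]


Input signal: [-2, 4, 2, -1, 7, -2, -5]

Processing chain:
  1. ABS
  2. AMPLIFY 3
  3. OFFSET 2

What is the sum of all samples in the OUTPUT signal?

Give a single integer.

Answer: 83

Derivation:
Input: [-2, 4, 2, -1, 7, -2, -5]
Stage 1 (ABS): |-2|=2, |4|=4, |2|=2, |-1|=1, |7|=7, |-2|=2, |-5|=5 -> [2, 4, 2, 1, 7, 2, 5]
Stage 2 (AMPLIFY 3): 2*3=6, 4*3=12, 2*3=6, 1*3=3, 7*3=21, 2*3=6, 5*3=15 -> [6, 12, 6, 3, 21, 6, 15]
Stage 3 (OFFSET 2): 6+2=8, 12+2=14, 6+2=8, 3+2=5, 21+2=23, 6+2=8, 15+2=17 -> [8, 14, 8, 5, 23, 8, 17]
Output sum: 83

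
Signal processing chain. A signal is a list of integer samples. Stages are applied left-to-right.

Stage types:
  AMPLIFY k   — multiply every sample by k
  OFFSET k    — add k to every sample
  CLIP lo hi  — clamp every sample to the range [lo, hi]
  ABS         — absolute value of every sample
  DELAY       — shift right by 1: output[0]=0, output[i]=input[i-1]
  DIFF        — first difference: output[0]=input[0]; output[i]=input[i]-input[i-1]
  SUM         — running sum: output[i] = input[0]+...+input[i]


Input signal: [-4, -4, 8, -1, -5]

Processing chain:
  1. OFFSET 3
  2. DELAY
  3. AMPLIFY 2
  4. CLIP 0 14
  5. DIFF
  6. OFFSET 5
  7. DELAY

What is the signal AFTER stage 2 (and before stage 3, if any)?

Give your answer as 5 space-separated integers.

Answer: 0 -1 -1 11 2

Derivation:
Input: [-4, -4, 8, -1, -5]
Stage 1 (OFFSET 3): -4+3=-1, -4+3=-1, 8+3=11, -1+3=2, -5+3=-2 -> [-1, -1, 11, 2, -2]
Stage 2 (DELAY): [0, -1, -1, 11, 2] = [0, -1, -1, 11, 2] -> [0, -1, -1, 11, 2]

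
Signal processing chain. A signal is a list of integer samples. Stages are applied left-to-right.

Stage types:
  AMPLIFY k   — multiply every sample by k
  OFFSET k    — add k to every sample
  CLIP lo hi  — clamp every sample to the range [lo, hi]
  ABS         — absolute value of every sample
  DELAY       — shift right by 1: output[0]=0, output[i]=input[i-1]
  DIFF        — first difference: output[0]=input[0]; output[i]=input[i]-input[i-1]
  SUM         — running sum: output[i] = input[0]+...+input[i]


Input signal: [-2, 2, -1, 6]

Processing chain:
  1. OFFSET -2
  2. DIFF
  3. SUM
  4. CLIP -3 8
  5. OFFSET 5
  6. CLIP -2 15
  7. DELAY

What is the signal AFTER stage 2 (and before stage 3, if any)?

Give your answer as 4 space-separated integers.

Answer: -4 4 -3 7

Derivation:
Input: [-2, 2, -1, 6]
Stage 1 (OFFSET -2): -2+-2=-4, 2+-2=0, -1+-2=-3, 6+-2=4 -> [-4, 0, -3, 4]
Stage 2 (DIFF): s[0]=-4, 0--4=4, -3-0=-3, 4--3=7 -> [-4, 4, -3, 7]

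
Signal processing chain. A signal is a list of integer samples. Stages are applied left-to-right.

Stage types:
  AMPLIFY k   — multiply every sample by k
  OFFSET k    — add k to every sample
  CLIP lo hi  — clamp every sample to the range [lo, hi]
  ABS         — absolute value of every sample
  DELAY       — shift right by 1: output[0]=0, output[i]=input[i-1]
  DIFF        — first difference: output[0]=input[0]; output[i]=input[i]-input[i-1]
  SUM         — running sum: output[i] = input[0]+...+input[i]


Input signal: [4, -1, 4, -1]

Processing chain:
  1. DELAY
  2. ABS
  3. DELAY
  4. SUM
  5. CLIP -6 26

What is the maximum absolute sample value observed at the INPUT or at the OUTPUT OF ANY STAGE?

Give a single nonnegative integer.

Answer: 5

Derivation:
Input: [4, -1, 4, -1] (max |s|=4)
Stage 1 (DELAY): [0, 4, -1, 4] = [0, 4, -1, 4] -> [0, 4, -1, 4] (max |s|=4)
Stage 2 (ABS): |0|=0, |4|=4, |-1|=1, |4|=4 -> [0, 4, 1, 4] (max |s|=4)
Stage 3 (DELAY): [0, 0, 4, 1] = [0, 0, 4, 1] -> [0, 0, 4, 1] (max |s|=4)
Stage 4 (SUM): sum[0..0]=0, sum[0..1]=0, sum[0..2]=4, sum[0..3]=5 -> [0, 0, 4, 5] (max |s|=5)
Stage 5 (CLIP -6 26): clip(0,-6,26)=0, clip(0,-6,26)=0, clip(4,-6,26)=4, clip(5,-6,26)=5 -> [0, 0, 4, 5] (max |s|=5)
Overall max amplitude: 5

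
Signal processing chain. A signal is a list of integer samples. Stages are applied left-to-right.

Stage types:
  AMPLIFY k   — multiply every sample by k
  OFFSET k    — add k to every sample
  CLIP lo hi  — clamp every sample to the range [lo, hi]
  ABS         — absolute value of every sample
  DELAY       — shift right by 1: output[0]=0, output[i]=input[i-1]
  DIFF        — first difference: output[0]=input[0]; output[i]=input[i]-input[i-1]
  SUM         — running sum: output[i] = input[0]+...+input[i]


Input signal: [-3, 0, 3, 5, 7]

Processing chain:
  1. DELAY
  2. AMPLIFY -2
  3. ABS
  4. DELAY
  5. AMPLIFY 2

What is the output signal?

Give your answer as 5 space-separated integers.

Input: [-3, 0, 3, 5, 7]
Stage 1 (DELAY): [0, -3, 0, 3, 5] = [0, -3, 0, 3, 5] -> [0, -3, 0, 3, 5]
Stage 2 (AMPLIFY -2): 0*-2=0, -3*-2=6, 0*-2=0, 3*-2=-6, 5*-2=-10 -> [0, 6, 0, -6, -10]
Stage 3 (ABS): |0|=0, |6|=6, |0|=0, |-6|=6, |-10|=10 -> [0, 6, 0, 6, 10]
Stage 4 (DELAY): [0, 0, 6, 0, 6] = [0, 0, 6, 0, 6] -> [0, 0, 6, 0, 6]
Stage 5 (AMPLIFY 2): 0*2=0, 0*2=0, 6*2=12, 0*2=0, 6*2=12 -> [0, 0, 12, 0, 12]

Answer: 0 0 12 0 12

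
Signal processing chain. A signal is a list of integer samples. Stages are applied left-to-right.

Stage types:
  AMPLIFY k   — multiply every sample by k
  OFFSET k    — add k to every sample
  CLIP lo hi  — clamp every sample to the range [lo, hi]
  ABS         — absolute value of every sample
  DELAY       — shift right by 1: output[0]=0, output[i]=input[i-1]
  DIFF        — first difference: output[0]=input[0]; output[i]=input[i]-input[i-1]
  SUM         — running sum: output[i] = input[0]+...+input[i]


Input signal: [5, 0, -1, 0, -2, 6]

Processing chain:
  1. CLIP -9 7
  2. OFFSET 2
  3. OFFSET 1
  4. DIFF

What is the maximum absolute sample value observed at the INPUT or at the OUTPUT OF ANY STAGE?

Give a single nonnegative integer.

Answer: 9

Derivation:
Input: [5, 0, -1, 0, -2, 6] (max |s|=6)
Stage 1 (CLIP -9 7): clip(5,-9,7)=5, clip(0,-9,7)=0, clip(-1,-9,7)=-1, clip(0,-9,7)=0, clip(-2,-9,7)=-2, clip(6,-9,7)=6 -> [5, 0, -1, 0, -2, 6] (max |s|=6)
Stage 2 (OFFSET 2): 5+2=7, 0+2=2, -1+2=1, 0+2=2, -2+2=0, 6+2=8 -> [7, 2, 1, 2, 0, 8] (max |s|=8)
Stage 3 (OFFSET 1): 7+1=8, 2+1=3, 1+1=2, 2+1=3, 0+1=1, 8+1=9 -> [8, 3, 2, 3, 1, 9] (max |s|=9)
Stage 4 (DIFF): s[0]=8, 3-8=-5, 2-3=-1, 3-2=1, 1-3=-2, 9-1=8 -> [8, -5, -1, 1, -2, 8] (max |s|=8)
Overall max amplitude: 9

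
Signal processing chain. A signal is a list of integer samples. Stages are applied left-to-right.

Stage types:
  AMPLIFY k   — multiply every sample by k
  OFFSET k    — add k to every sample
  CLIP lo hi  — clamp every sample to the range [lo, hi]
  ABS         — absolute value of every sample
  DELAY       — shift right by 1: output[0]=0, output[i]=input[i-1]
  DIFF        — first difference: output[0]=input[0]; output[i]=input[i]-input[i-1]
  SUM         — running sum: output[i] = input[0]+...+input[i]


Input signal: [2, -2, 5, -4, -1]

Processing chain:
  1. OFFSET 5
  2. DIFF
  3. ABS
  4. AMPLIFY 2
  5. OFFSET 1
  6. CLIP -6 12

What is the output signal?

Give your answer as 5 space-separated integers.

Answer: 12 9 12 12 7

Derivation:
Input: [2, -2, 5, -4, -1]
Stage 1 (OFFSET 5): 2+5=7, -2+5=3, 5+5=10, -4+5=1, -1+5=4 -> [7, 3, 10, 1, 4]
Stage 2 (DIFF): s[0]=7, 3-7=-4, 10-3=7, 1-10=-9, 4-1=3 -> [7, -4, 7, -9, 3]
Stage 3 (ABS): |7|=7, |-4|=4, |7|=7, |-9|=9, |3|=3 -> [7, 4, 7, 9, 3]
Stage 4 (AMPLIFY 2): 7*2=14, 4*2=8, 7*2=14, 9*2=18, 3*2=6 -> [14, 8, 14, 18, 6]
Stage 5 (OFFSET 1): 14+1=15, 8+1=9, 14+1=15, 18+1=19, 6+1=7 -> [15, 9, 15, 19, 7]
Stage 6 (CLIP -6 12): clip(15,-6,12)=12, clip(9,-6,12)=9, clip(15,-6,12)=12, clip(19,-6,12)=12, clip(7,-6,12)=7 -> [12, 9, 12, 12, 7]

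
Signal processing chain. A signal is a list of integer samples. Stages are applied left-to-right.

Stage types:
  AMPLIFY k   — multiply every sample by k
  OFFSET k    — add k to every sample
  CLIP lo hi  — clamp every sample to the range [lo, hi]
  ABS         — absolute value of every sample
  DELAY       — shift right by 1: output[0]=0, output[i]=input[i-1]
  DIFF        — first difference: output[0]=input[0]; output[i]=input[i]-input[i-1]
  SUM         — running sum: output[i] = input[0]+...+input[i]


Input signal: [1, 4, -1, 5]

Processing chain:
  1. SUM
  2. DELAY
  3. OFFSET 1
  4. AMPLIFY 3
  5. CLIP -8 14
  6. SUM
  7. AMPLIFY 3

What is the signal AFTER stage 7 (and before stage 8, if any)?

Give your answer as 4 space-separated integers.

Answer: 9 27 69 111

Derivation:
Input: [1, 4, -1, 5]
Stage 1 (SUM): sum[0..0]=1, sum[0..1]=5, sum[0..2]=4, sum[0..3]=9 -> [1, 5, 4, 9]
Stage 2 (DELAY): [0, 1, 5, 4] = [0, 1, 5, 4] -> [0, 1, 5, 4]
Stage 3 (OFFSET 1): 0+1=1, 1+1=2, 5+1=6, 4+1=5 -> [1, 2, 6, 5]
Stage 4 (AMPLIFY 3): 1*3=3, 2*3=6, 6*3=18, 5*3=15 -> [3, 6, 18, 15]
Stage 5 (CLIP -8 14): clip(3,-8,14)=3, clip(6,-8,14)=6, clip(18,-8,14)=14, clip(15,-8,14)=14 -> [3, 6, 14, 14]
Stage 6 (SUM): sum[0..0]=3, sum[0..1]=9, sum[0..2]=23, sum[0..3]=37 -> [3, 9, 23, 37]
Stage 7 (AMPLIFY 3): 3*3=9, 9*3=27, 23*3=69, 37*3=111 -> [9, 27, 69, 111]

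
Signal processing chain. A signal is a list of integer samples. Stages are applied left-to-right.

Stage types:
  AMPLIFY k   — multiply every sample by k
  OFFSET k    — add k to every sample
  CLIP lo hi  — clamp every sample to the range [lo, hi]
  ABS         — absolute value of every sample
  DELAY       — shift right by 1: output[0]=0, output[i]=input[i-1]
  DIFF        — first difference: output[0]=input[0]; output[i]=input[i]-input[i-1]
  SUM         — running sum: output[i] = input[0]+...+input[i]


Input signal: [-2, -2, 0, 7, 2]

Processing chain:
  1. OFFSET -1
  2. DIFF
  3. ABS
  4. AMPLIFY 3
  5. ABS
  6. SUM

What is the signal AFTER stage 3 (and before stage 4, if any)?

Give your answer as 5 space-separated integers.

Answer: 3 0 2 7 5

Derivation:
Input: [-2, -2, 0, 7, 2]
Stage 1 (OFFSET -1): -2+-1=-3, -2+-1=-3, 0+-1=-1, 7+-1=6, 2+-1=1 -> [-3, -3, -1, 6, 1]
Stage 2 (DIFF): s[0]=-3, -3--3=0, -1--3=2, 6--1=7, 1-6=-5 -> [-3, 0, 2, 7, -5]
Stage 3 (ABS): |-3|=3, |0|=0, |2|=2, |7|=7, |-5|=5 -> [3, 0, 2, 7, 5]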